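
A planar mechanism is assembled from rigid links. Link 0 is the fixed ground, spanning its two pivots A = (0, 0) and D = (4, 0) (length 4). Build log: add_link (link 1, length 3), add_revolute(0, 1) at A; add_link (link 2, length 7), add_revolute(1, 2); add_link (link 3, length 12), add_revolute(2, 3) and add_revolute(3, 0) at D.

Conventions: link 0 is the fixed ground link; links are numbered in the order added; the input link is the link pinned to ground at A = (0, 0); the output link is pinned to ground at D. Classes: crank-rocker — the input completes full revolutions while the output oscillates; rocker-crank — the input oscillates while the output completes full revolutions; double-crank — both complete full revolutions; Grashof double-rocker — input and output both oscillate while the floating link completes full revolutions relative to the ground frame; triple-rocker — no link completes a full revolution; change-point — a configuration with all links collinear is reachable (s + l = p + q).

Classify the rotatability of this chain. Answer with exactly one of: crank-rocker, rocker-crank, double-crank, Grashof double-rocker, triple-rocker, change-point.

lengths: ground=4, input=3, coupler=7, output=12
sorted: s=3 (shortest), l=12 (longest), p+q=11
s + l = 15 vs p + q = 11
s + l > p + q → non-Grashof → no link fully rotates → triple-rocker

triple-rocker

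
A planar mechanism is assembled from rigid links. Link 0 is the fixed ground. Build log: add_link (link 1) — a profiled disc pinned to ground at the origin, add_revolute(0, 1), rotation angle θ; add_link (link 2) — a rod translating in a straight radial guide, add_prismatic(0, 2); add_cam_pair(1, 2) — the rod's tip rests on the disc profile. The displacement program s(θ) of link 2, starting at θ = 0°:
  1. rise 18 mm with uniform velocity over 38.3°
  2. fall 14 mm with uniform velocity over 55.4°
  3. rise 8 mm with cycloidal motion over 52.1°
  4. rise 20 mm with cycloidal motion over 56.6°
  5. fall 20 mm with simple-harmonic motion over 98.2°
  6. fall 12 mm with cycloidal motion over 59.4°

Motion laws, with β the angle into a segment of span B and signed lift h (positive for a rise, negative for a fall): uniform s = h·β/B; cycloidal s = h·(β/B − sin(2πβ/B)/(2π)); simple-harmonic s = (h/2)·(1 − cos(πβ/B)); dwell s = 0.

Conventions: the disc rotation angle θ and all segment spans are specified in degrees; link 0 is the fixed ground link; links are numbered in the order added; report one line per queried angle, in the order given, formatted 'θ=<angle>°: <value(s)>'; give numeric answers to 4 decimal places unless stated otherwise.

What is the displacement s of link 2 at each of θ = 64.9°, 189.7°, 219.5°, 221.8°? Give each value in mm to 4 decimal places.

seg 1 [0°–38.3°] uniform, h=18: full span → s += 18 → s = 18.0000
seg 2 [38.3°–93.7°] uniform, h=-14: θ=64.9° here. β=26.6, B=55.4. -14·26.6/55.4 = -6.7220 → s = 11.2780
seg 2 [38.3°–93.7°] uniform, h=-14: full span → s += -14 → s = 4.0000
seg 3 [93.7°–145.8°] cycloidal, h=8: full span → s += 8 → s = 12.0000
seg 4 [145.8°–202.4°] cycloidal, h=20: θ=189.7° here. β=43.9, B=56.6. 20·(0.7756 − sin(2π·0.7756)/(2π)) = 18.6543 → s = 30.6543
seg 4 [145.8°–202.4°] cycloidal, h=20: full span → s += 20 → s = 32.0000
seg 5 [202.4°–300.6°] simple-harmonic, h=-20: θ=219.5° here. β=17.1, B=98.2. -20/2·(1 − cos(π·0.1741)) = -1.4594 → s = 30.5406
seg 5 [202.4°–300.6°] simple-harmonic, h=-20: θ=221.8° here. β=19.4, B=98.2. -20/2·(1 − cos(π·0.1976)) = -1.8649 → s = 30.1351

θ=64.9°: 11.2780
θ=189.7°: 30.6543
θ=219.5°: 30.5406
θ=221.8°: 30.1351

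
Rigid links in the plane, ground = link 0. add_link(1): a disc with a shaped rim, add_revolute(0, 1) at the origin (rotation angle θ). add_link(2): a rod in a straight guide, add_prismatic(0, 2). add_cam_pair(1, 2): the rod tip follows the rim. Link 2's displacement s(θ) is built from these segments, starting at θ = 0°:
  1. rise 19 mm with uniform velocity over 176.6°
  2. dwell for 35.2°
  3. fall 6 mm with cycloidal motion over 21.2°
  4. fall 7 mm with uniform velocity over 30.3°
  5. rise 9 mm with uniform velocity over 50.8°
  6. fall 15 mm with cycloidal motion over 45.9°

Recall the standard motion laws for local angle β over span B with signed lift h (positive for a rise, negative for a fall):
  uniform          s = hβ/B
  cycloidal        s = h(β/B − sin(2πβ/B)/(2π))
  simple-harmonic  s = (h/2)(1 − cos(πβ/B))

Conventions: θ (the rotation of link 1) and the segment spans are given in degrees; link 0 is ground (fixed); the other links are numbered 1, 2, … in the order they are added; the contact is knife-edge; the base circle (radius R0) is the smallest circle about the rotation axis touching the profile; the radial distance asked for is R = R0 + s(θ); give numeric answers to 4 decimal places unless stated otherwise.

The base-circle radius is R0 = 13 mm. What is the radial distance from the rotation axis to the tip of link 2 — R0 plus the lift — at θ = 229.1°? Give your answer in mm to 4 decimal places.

segment 1 (0° to 176.6°, uniform, h = 19) is passed completely: s = 0.0000 + (19) = 19.0000
segment 2 (176.6° to 211.8°, dwell): s unchanged at 19.0000
θ = 229.1° falls in segment 3 (211.8° to 233°, cycloidal, h = -6): β = 229.1 − 211.8 = 17.3°, B = 21.2°; Δs = -6·(0.8160 − sin(2π·0.8160)/(2π)) = -5.7701; s = 19.0000 − 5.7701 = 13.2299
R = R0 + s = 13 + 13.2299 = 26.2299

26.2299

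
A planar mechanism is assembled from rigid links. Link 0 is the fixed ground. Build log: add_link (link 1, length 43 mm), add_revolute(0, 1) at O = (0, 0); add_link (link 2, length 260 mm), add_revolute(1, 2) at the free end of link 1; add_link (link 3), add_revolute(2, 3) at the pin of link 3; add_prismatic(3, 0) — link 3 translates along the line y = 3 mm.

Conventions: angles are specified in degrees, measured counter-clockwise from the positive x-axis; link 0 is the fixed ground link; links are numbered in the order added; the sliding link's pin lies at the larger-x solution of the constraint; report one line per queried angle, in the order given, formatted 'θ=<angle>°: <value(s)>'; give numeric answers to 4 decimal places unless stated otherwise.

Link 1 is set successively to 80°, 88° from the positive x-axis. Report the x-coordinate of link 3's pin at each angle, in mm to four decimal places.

geometry: r = 43 mm, L = 260 mm, e = 3 mm
θ=80°: crank pin P = (r cos θ, r sin θ) = (7.466872, 42.346733)
θ=80°: h = r sin θ − e = 42.346733 − 3 = 39.346733
θ=80°: x = r cos θ + √(L² − h²) = 7.466872 + 257.005515 = 264.472386
θ=88°: crank pin P = (r cos θ, r sin θ) = (1.500678, 42.973806)
θ=88°: h = r sin θ − e = 42.973806 − 3 = 39.973806
θ=88°: x = r cos θ + √(L² − h²) = 1.500678 + 256.908729 = 258.409407

θ=80°: 264.4724
θ=88°: 258.4094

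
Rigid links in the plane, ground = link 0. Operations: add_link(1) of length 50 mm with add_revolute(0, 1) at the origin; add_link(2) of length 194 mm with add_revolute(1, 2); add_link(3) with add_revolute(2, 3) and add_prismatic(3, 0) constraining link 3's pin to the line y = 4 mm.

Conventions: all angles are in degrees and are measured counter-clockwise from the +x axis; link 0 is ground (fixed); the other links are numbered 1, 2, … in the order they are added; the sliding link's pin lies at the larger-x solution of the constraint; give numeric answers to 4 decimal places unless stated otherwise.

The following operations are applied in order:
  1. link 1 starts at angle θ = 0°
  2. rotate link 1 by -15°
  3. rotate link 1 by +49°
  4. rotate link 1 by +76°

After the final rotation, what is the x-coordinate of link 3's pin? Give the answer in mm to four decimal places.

geometry: r = 50 mm, L = 194 mm, e = 4 mm; θ starts at 0°
rotate link 1 by -15°: θ ← 0° -15° = -15°
rotate link 1 by +49°: θ ← -15° +49° = 34°
rotate link 1 by +76°: θ ← 34° +76° = 110°
crank pin P = (r cos θ, r sin θ) = (-17.101007, 46.984631)
h = r sin θ − e = 46.984631 − 4 = 42.984631
x = r cos θ + √(L² − h²) = -17.101007 + 189.178015 = 172.077008

172.0770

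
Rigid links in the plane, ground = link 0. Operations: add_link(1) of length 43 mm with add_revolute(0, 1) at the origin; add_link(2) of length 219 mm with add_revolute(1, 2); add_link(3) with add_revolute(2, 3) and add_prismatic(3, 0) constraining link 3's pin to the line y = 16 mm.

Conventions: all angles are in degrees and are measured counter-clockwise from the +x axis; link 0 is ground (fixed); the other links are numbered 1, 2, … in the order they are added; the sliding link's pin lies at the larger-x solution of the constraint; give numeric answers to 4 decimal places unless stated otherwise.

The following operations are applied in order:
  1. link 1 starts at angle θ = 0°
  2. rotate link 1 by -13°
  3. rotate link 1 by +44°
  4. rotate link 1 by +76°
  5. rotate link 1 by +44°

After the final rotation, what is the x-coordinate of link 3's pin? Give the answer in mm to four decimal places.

geometry: r = 43 mm, L = 219 mm, e = 16 mm; θ starts at 0°
rotate link 1 by -13°: θ ← 0° -13° = -13°
rotate link 1 by +44°: θ ← -13° +44° = 31°
rotate link 1 by +76°: θ ← 31° +76° = 107°
rotate link 1 by +44°: θ ← 107° +44° = 151°
crank pin P = (r cos θ, r sin θ) = (-37.608647, 20.846814)
h = r sin θ − e = 20.846814 − 16 = 4.846814
x = r cos θ + √(L² − h²) = -37.608647 + 218.946360 = 181.337712

181.3377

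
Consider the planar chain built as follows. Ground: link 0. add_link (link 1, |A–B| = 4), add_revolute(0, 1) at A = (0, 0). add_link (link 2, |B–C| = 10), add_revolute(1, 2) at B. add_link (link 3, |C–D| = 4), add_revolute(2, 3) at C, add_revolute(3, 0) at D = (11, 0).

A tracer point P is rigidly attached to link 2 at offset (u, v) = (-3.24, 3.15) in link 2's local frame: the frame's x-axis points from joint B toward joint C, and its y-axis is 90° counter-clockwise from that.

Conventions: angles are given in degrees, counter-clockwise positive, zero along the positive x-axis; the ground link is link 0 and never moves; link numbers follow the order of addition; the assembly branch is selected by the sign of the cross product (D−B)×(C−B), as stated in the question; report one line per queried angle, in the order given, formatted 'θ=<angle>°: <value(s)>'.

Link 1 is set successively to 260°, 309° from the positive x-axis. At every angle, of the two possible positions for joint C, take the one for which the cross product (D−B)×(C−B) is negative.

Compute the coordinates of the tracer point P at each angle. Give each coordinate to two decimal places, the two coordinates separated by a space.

A=(0,0), D=(11.00,0)
θ=260°: B = A + 4.00·(cos260°, sin260°) = (-0.6946, -3.9392)
θ=260°: |BD| = 12.3402
θ=260°: circle(B,10.00) ∩ circle(D,4.00): a=9.5736, h=2.8889
θ=260°:   candidates: C₊=(7.4559,1.8546) cross=35.650; C₋=(9.3003,-3.6209) cross=-35.650
θ=260°:   branch - wants cross < 0 → take C=(9.3003,-3.6209) (cross=-35.650)
θ=260°: ex = (C−B)/|BC| = (0.9995,0.0318); ey = (-0.0318,0.9995)
θ=260°: P = B + -3.24·ex + 3.15·ey = (-4.0332,-0.8940)
θ=309°: B = A + 4.00·(cos309°, sin309°) = (2.5173, -3.1086)
θ=309°: |BD| = 9.0344
θ=309°: circle(B,10.00) ∩ circle(D,4.00): a=9.1661, h=3.9978
θ=309°:   candidates: C₊=(9.7481,3.7990) cross=36.118; C₋=(12.4993,-3.7084) cross=-36.118
θ=309°:   branch - wants cross < 0 → take C=(12.4993,-3.7084) (cross=-36.118)
θ=309°: ex = (C−B)/|BC| = (0.9982,-0.0600); ey = (0.0600,0.9982)
θ=309°: P = B + -3.24·ex + 3.15·ey = (-0.5279,0.2301)

θ=260°: -4.03 -0.89
θ=309°: -0.53 0.23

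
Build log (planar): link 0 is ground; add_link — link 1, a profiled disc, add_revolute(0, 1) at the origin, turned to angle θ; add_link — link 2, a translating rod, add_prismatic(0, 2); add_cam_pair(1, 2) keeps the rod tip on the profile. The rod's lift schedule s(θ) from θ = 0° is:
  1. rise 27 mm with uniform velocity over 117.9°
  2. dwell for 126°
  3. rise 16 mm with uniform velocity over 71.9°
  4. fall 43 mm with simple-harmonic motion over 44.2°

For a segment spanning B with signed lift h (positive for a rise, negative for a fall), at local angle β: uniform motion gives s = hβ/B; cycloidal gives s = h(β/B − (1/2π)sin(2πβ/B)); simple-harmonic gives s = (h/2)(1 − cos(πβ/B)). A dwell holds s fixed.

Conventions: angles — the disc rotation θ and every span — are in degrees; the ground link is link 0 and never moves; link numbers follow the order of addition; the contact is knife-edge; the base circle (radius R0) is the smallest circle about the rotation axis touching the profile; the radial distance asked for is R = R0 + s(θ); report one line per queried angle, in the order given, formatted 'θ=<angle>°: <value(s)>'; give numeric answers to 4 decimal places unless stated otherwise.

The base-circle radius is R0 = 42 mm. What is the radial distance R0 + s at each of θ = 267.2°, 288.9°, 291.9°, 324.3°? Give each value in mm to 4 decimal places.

seg 1 [0°–117.9°] uniform, h=27: full span → s += 27 → s = 27.0000
seg 2 [117.9°–243.9°] dwell: s stays 27.0000
seg 3 [243.9°–315.8°] uniform, h=16: θ=267.2° here. β=23.3, B=71.9. 16·23.3/71.9 = 5.1850 → s = 32.1850
seg 3 [243.9°–315.8°] uniform, h=16: θ=288.9° here. β=45, B=71.9. 16·45/71.9 = 10.0139 → s = 37.0139
seg 3 [243.9°–315.8°] uniform, h=16: θ=291.9° here. β=48, B=71.9. 16·48/71.9 = 10.6815 → s = 37.6815
seg 3 [243.9°–315.8°] uniform, h=16: full span → s += 16 → s = 43.0000
seg 4 [315.8°–360°] simple-harmonic, h=-43: θ=324.3° here. β=8.5, B=44.2. -43/2·(1 − cos(π·0.1923)) = -3.8058 → s = 39.1942
θ=267.2°: R = R0 + s = 42 + 32.1850 = 74.1850
θ=288.9°: R = R0 + s = 42 + 37.0139 = 79.0139
θ=291.9°: R = R0 + s = 42 + 37.6815 = 79.6815
θ=324.3°: R = R0 + s = 42 + 39.1942 = 81.1942

θ=267.2°: 74.1850
θ=288.9°: 79.0139
θ=291.9°: 79.6815
θ=324.3°: 81.1942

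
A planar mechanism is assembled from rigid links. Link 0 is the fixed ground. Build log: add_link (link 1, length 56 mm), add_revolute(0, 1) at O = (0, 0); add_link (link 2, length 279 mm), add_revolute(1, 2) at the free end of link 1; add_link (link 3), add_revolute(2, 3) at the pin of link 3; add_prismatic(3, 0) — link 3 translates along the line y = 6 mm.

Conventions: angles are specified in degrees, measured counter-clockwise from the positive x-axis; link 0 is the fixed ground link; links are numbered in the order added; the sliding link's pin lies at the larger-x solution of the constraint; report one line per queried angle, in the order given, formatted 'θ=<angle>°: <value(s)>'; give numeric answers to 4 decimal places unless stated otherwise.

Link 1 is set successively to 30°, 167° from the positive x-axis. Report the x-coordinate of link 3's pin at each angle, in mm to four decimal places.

geometry: r = 56 mm, L = 279 mm, e = 6 mm
θ=30°: crank pin P = (r cos θ, r sin θ) = (48.497423, 28.000000)
θ=30°: h = r sin θ − e = 28.000000 − 6 = 22.000000
θ=30°: x = r cos θ + √(L² − h²) = 48.497423 + 278.131264 = 326.628687
θ=167°: crank pin P = (r cos θ, r sin θ) = (-54.564724, 12.597259)
θ=167°: h = r sin θ − e = 12.597259 − 6 = 6.597259
θ=167°: x = r cos θ + √(L² − h²) = -54.564724 + 278.921989 = 224.357266

θ=30°: 326.6287
θ=167°: 224.3573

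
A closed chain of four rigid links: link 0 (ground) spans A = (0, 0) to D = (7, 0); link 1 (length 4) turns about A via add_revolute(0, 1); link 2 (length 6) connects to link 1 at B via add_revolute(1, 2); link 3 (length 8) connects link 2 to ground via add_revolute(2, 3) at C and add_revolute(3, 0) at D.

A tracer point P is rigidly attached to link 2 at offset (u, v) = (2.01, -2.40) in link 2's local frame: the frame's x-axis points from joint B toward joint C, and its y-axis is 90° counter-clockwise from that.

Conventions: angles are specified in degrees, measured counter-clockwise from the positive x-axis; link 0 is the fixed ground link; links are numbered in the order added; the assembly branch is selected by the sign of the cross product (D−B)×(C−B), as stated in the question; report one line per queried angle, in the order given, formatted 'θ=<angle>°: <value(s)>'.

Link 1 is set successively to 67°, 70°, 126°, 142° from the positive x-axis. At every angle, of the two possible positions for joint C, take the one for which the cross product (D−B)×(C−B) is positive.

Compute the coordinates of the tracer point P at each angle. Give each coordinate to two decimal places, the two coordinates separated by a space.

A=(0,0), D=(7.00,0)
θ=67°: B = A + 4.00·(cos67°, sin67°) = (1.5629, 3.6820)
θ=67°: |BD| = 6.5665
θ=67°: circle(B,6.00) ∩ circle(D,8.00): a=1.1512, h=5.8885
θ=67°:   candidates: C₊=(5.8180,7.9122) cross=38.667; C₋=(-0.7857,-1.8392) cross=-38.667
θ=67°:   branch + wants cross > 0 → take C=(5.8180,7.9122) (cross=38.667)
θ=67°: ex = (C−B)/|BC| = (0.7092,0.7050); ey = (-0.7050,0.7092)
θ=67°: P = B + 2.01·ex + -2.40·ey = (4.6804,3.3971)
θ=70°: B = A + 4.00·(cos70°, sin70°) = (1.3681, 3.7588)
θ=70°: |BD| = 6.7710
θ=70°: circle(B,6.00) ∩ circle(D,8.00): a=1.3179, h=5.8535
θ=70°:   candidates: C₊=(5.7137,7.8959) cross=39.634; C₋=(-0.7852,-1.8415) cross=-39.634
θ=70°:   branch + wants cross > 0 → take C=(5.7137,7.8959) (cross=39.634)
θ=70°: ex = (C−B)/|BC| = (0.7243,0.6895); ey = (-0.6895,0.7243)
θ=70°: P = B + 2.01·ex + -2.40·ey = (4.4787,3.4065)
θ=126°: B = A + 4.00·(cos126°, sin126°) = (-2.3511, 3.2361)
θ=126°: |BD| = 9.8953
θ=126°: circle(B,6.00) ∩ circle(D,8.00): a=3.5328, h=4.8497
θ=126°:   candidates: C₊=(2.5734,6.6637) cross=47.989; C₋=(-0.5986,-2.5023) cross=-47.989
θ=126°:   branch + wants cross > 0 → take C=(2.5734,6.6637) (cross=47.989)
θ=126°: ex = (C−B)/|BC| = (0.8208,0.5713); ey = (-0.5713,0.8208)
θ=126°: P = B + 2.01·ex + -2.40·ey = (0.6696,2.4145)
θ=142°: B = A + 4.00·(cos142°, sin142°) = (-3.1520, 2.4626)
θ=142°: |BD| = 10.4465
θ=142°: circle(B,6.00) ∩ circle(D,8.00): a=3.8831, h=4.5740
θ=142°:   candidates: C₊=(1.6999,5.9924) cross=47.782; C₋=(-0.4567,-2.8979) cross=-47.782
θ=142°:   branch + wants cross > 0 → take C=(1.6999,5.9924) (cross=47.782)
θ=142°: ex = (C−B)/|BC| = (0.8087,0.5883); ey = (-0.5883,0.8087)
θ=142°: P = B + 2.01·ex + -2.40·ey = (-0.1148,1.7043)

θ=67°: 4.68 3.40
θ=70°: 4.48 3.41
θ=126°: 0.67 2.41
θ=142°: -0.11 1.70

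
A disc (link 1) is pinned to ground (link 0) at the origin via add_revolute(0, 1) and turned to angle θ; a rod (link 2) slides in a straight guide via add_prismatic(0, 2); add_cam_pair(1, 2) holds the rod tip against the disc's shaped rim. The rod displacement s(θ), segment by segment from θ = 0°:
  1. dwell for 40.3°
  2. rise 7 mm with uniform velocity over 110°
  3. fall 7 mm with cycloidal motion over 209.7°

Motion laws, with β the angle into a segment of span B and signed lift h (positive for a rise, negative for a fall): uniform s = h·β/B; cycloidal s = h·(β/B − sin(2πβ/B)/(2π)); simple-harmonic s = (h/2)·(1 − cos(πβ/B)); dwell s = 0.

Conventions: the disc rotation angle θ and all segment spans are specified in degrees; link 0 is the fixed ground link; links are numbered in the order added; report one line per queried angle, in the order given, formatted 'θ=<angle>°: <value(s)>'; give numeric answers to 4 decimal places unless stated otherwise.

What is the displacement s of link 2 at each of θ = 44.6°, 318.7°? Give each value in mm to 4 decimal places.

segment 1 (0° to 40.3°, dwell): s unchanged at 0.0000
θ = 44.6° falls in segment 2 (40.3° to 150.3°, uniform, h = 7): β = 44.6 − 40.3 = 4.3°, B = 110°; Δs = 7·4.3/110 = 0.2736; s = 0.0000 + 0.2736 = 0.2736
segment 2 (40.3° to 150.3°, uniform, h = 7) is passed completely: s = 0.0000 + (7) = 7.0000
θ = 318.7° falls in segment 3 (150.3° to 360°, cycloidal, h = -7): β = 318.7 − 150.3 = 168.4°, B = 209.7°; Δs = -7·(0.8031 − sin(2π·0.8031)/(2π)) = -6.6741; s = 7.0000 − 6.6741 = 0.3259

θ=44.6°: 0.2736
θ=318.7°: 0.3259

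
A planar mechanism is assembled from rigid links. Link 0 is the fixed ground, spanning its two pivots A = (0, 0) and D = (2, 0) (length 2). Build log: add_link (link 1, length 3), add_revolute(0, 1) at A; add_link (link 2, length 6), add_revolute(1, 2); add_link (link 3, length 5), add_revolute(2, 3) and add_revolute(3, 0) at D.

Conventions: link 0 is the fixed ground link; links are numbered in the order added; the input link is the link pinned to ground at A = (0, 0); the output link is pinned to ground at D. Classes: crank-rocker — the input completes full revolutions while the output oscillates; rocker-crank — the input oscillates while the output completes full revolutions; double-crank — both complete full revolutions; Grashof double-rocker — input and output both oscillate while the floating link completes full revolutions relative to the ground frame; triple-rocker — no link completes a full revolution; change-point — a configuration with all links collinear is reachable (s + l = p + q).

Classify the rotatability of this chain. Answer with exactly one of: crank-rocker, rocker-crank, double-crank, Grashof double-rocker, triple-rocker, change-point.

lengths: ground=2, input=3, coupler=6, output=5
sorted: s=2 (shortest), l=6 (longest), p+q=8
s + l = 8 vs p + q = 8
s + l = p + q → change-point (collinear configuration reachable)

change-point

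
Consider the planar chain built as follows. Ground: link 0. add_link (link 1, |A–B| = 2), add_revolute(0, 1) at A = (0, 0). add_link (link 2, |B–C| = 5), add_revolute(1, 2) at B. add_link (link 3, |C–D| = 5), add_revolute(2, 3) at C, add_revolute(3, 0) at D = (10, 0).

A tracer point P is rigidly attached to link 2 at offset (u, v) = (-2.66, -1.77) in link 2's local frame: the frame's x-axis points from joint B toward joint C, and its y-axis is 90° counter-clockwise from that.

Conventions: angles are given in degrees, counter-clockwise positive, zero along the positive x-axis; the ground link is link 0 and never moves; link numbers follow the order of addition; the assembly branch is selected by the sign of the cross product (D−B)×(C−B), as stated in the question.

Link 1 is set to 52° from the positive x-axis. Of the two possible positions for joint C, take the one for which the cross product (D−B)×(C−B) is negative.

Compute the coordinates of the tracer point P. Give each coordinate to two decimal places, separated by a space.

A=(0,0), D=(10.00,0)
B = A + 2.00·(cos52°, sin52°) = (1.2313, 1.5760)
|BD| = 8.9092
circle(B,5.00) ∩ circle(D,5.00): a=4.4546, h=2.2708
  candidates: C₊=(6.0174,3.0230) cross=20.231; C₋=(5.2140,-1.4470) cross=-20.231
  branch - wants cross < 0 → take C=(5.2140,-1.4470) (cross=-20.231)
ex = (C−B)/|BC| = (0.7965,-0.6046); ey = (0.6046,0.7965)
P = B + -2.66·ex + -1.77·ey = (-1.9576,1.7744)

-1.96 1.77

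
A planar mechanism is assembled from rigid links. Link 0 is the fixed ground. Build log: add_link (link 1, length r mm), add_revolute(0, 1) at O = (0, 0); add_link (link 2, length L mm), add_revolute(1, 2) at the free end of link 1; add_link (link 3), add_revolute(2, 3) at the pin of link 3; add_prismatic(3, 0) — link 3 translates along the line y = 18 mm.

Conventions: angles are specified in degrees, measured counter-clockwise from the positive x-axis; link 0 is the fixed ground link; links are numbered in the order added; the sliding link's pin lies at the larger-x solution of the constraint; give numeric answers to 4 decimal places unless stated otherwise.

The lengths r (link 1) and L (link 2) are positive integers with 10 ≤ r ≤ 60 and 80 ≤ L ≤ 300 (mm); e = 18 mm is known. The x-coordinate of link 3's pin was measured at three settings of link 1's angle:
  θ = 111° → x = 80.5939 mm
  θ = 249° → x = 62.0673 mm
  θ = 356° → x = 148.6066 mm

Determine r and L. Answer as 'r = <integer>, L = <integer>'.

constraint per measurement: (x − r cos θ)² + (r sin θ − e)² = L²
subtracting the θ₁ and θ₂ equations cancels the r² and L² terms:
r = (x₁² − x₂²) / (2[(x₁cos θ₁ + e sin θ₁) − (x₂cos θ₂ + e sin θ₂)]) = 49.0002 → r = 49
L² = (x₁ − r cos θ₁)² + (r sin θ₁ − e)² = 10404.0034 → L = 102.0000 → L = 102
check at θ₃=356°: x = 148.6066 (printed 148.6066) ✓

r = 49, L = 102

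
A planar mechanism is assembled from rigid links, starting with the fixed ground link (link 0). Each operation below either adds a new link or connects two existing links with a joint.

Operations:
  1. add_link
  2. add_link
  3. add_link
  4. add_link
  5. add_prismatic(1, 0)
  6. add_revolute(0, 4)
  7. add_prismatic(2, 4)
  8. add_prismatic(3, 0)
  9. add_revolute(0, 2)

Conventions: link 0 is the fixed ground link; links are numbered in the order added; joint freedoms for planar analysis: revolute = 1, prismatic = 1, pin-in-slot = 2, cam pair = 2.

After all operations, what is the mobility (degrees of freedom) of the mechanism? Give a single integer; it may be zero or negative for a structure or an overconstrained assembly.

L=1 J1=0 J2=0
add link → L=2 J1=0 J2=0
add link → L=3 J1=0 J2=0
add link → L=4 J1=0 J2=0
add link → L=5 J1=0 J2=0
P@1,0 dof=1 J1 → L=5 J1=1 J2=0
R@0,4 dof=1 J1 → L=5 J1=2 J2=0
P@2,4 dof=1 J1 → L=5 J1=3 J2=0
P@3,0 dof=1 J1 → L=5 J1=4 J2=0
R@0,2 dof=1 J1 → L=5 J1=5 J2=0
M=3(L−1)−2J1−J2=3·4−2·5−0=2

M = 2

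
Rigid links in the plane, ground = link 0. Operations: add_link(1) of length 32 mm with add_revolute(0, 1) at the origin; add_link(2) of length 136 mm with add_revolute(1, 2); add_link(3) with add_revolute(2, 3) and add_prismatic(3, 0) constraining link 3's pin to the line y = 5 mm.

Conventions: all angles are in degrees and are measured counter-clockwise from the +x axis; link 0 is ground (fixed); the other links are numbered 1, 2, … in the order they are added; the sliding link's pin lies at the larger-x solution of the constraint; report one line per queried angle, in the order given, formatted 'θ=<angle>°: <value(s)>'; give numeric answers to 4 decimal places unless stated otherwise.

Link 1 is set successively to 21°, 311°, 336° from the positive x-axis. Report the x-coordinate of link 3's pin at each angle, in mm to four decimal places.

geometry: r = 32 mm, L = 136 mm, e = 5 mm
θ=21°: crank pin P = (r cos θ, r sin θ) = (29.874574, 11.467774)
θ=21°: h = r sin θ − e = 11.467774 − 5 = 6.467774
θ=21°: x = r cos θ + √(L² − h²) = 29.874574 + 135.846118 = 165.720692
θ=311°: crank pin P = (r cos θ, r sin θ) = (20.993889, -24.150707)
θ=311°: h = r sin θ − e = -24.150707 − 5 = -29.150707
θ=311°: x = r cos θ + √(L² − h²) = 20.993889 + 132.839137 = 153.833026
θ=336°: crank pin P = (r cos θ, r sin θ) = (29.233455, -13.015573)
θ=336°: h = r sin θ − e = -13.015573 − 5 = -18.015573
θ=336°: x = r cos θ + √(L² − h²) = 29.233455 + 134.801480 = 164.034935

θ=21°: 165.7207
θ=311°: 153.8330
θ=336°: 164.0349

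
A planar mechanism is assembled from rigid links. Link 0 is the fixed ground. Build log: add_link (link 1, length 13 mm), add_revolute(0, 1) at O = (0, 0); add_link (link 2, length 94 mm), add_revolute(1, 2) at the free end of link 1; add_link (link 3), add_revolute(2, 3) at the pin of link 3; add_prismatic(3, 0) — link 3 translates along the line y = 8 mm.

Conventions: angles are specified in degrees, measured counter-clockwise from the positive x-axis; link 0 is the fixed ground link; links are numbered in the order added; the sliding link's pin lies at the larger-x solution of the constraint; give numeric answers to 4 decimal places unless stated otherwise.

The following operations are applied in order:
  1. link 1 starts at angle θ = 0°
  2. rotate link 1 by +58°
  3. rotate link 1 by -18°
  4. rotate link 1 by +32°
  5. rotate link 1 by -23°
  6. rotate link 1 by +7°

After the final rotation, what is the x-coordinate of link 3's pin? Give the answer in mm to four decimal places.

geometry: r = 13 mm, L = 94 mm, e = 8 mm; θ starts at 0°
rotate link 1 by +58°: θ ← 0° +58° = 58°
rotate link 1 by -18°: θ ← 58° -18° = 40°
rotate link 1 by +32°: θ ← 40° +32° = 72°
rotate link 1 by -23°: θ ← 72° -23° = 49°
rotate link 1 by +7°: θ ← 49° +7° = 56°
crank pin P = (r cos θ, r sin θ) = (7.269508, 10.777488)
h = r sin θ − e = 10.777488 − 8 = 2.777488
x = r cos θ + √(L² − h²) = 7.269508 + 93.958957 = 101.228465

101.2285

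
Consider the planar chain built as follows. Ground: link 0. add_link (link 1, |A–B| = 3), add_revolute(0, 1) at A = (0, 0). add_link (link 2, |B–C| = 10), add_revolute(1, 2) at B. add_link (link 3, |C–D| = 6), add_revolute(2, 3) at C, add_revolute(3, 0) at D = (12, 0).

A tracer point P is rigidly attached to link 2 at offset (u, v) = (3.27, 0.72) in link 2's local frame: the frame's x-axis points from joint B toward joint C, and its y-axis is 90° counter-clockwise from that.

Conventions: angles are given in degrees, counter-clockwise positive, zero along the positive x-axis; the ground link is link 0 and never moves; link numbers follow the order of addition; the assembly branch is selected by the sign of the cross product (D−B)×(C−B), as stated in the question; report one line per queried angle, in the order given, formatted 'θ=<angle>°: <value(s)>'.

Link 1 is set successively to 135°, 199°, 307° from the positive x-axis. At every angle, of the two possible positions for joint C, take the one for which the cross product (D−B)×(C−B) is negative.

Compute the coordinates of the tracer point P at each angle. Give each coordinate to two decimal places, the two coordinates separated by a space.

A=(0,0), D=(12.00,0)
θ=135°: B = A + 3.00·(cos135°, sin135°) = (-2.1213, 2.1213)
θ=135°: |BD| = 14.2798
θ=135°: circle(B,10.00) ∩ circle(D,6.00): a=9.3808, h=3.4641
θ=135°:   candidates: C₊=(7.6700,4.1535) cross=49.467; C₋=(6.6408,-2.6979) cross=-49.467
θ=135°:   branch - wants cross < 0 → take C=(6.6408,-2.6979) (cross=-49.467)
θ=135°: ex = (C−B)/|BC| = (0.8762,-0.4819); ey = (0.4819,0.8762)
θ=135°: P = B + 3.27·ex + 0.72·ey = (1.0909,1.1763)
θ=199°: B = A + 3.00·(cos199°, sin199°) = (-2.8366, -0.9767)
θ=199°: |BD| = 14.8687
θ=199°: circle(B,10.00) ∩ circle(D,6.00): a=9.5865, h=2.8458
θ=199°:   candidates: C₊=(6.5423,2.4927) cross=42.314; C₋=(6.9162,-3.1867) cross=-42.314
θ=199°:   branch - wants cross < 0 → take C=(6.9162,-3.1867) (cross=-42.314)
θ=199°: ex = (C−B)/|BC| = (0.9753,-0.2210); ey = (0.2210,0.9753)
θ=199°: P = B + 3.27·ex + 0.72·ey = (0.5117,-0.9972)
θ=307°: B = A + 3.00·(cos307°, sin307°) = (1.8054, -2.3959)
θ=307°: |BD| = 10.4723
θ=307°: circle(B,10.00) ∩ circle(D,6.00): a=8.2918, h=5.5898
θ=307°:   candidates: C₊=(8.5985,4.9427) cross=58.538; C₋=(11.1562,-5.9404) cross=-58.538
θ=307°:   branch - wants cross < 0 → take C=(11.1562,-5.9404) (cross=-58.538)
θ=307°: ex = (C−B)/|BC| = (0.9351,-0.3544); ey = (0.3544,0.9351)
θ=307°: P = B + 3.27·ex + 0.72·ey = (5.1183,-2.8817)

θ=135°: 1.09 1.18
θ=199°: 0.51 -1.00
θ=307°: 5.12 -2.88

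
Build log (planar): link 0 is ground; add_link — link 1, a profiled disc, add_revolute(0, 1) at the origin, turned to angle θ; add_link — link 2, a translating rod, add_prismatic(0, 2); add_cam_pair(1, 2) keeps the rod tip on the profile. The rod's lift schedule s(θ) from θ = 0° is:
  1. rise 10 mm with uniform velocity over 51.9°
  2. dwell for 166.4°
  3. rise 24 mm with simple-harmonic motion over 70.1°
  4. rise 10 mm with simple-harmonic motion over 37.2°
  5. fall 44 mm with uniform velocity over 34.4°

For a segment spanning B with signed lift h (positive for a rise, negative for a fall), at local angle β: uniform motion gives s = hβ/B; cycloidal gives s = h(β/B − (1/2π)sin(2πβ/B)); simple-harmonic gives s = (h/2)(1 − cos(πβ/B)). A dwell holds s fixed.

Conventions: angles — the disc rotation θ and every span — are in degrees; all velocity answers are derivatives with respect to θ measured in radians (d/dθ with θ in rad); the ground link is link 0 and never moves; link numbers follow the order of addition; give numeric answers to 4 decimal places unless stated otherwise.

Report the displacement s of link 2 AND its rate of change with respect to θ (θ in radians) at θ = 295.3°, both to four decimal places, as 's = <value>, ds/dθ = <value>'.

seg 1 [0°–51.9°] uniform, h=10: full span → s += 10 → s = 10.0000
seg 2 [51.9°–218.3°] dwell: s stays 10.0000
seg 3 [218.3°–288.4°] simple-harmonic, h=24: full span → s += 24 → s = 34.0000
seg 4 [288.4°–325.6°] simple-harmonic, h=10: θ=295.3° here. β=6.9, B=37.2. 10/2·(1 − cos(π·0.1855)) = 0.8251 → s = 34.8251
velocity in seg [288.4°–325.6°] (simple-harmonic), θ in radians: β = 6.9° = 0.1204 rad, B = 37.2° = 0.6493 rad; ds/dθ = (πh/(2B)) sin(πβ/B) = (π·10/(2·0.6493)) sin(π·0.1855) = 13.313533 mm/rad

s = 34.8251, ds/dθ = 13.3135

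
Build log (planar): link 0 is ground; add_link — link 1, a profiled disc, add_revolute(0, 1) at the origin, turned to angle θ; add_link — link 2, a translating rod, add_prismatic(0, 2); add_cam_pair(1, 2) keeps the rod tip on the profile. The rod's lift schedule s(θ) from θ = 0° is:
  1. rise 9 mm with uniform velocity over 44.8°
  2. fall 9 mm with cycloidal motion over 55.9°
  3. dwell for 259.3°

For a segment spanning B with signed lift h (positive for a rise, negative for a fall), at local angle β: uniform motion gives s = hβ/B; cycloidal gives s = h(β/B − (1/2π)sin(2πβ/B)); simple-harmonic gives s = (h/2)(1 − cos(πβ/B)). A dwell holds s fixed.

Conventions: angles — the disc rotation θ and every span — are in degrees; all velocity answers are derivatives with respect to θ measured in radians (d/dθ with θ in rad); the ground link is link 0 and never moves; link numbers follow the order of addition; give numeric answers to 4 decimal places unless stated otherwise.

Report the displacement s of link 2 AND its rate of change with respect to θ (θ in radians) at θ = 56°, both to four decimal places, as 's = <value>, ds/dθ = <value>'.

seg 1 [0°–44.8°] uniform, h=9: full span → s += 9 → s = 9.0000
seg 2 [44.8°–100.7°] cycloidal, h=-9: θ=56° here. β=11.2, B=55.9. -9·(0.2004 − sin(2π·0.2004)/(2π)) = -0.4399 → s = 8.5601
velocity in seg [44.8°–100.7°] (cycloidal), θ in radians: β = 11.2° = 0.1955 rad, B = 55.9° = 0.9756 rad; ds/dθ = (h/B)(1 − cos(2πβ/B)) = ((-9)/0.9756)(1 − cos(2π·0.2004)) = -6.393856 mm/rad

s = 8.5601, ds/dθ = -6.3939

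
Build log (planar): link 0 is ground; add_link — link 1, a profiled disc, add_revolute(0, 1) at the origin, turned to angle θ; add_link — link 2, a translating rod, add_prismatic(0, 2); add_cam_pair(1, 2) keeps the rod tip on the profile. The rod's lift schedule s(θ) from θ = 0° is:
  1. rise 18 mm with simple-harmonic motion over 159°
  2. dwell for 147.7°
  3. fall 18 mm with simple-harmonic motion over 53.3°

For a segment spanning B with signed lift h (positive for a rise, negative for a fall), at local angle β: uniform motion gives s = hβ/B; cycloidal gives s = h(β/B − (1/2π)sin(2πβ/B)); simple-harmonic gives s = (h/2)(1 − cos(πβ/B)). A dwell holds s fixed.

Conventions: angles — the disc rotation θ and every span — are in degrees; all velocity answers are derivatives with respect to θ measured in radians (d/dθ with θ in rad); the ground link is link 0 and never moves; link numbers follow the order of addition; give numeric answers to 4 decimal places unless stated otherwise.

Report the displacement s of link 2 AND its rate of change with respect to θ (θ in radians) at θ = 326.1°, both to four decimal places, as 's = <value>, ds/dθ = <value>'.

seg 1 [0°–159°] simple-harmonic, h=18: full span → s += 18 → s = 18.0000
seg 2 [159°–306.7°] dwell: s stays 18.0000
seg 3 [306.7°–360°] simple-harmonic, h=-18: θ=326.1° here. β=19.4, B=53.3. -18/2·(1 − cos(π·0.3640)) = -5.2700 → s = 12.7300
velocity in seg [306.7°–360°] (simple-harmonic), θ in radians: β = 19.4° = 0.3386 rad, B = 53.3° = 0.9303 rad; ds/dθ = (πh/(2B)) sin(πβ/B) = (π·(-18)/(2·0.9303)) sin(π·0.3640) = -27.660867 mm/rad

s = 12.7300, ds/dθ = -27.6609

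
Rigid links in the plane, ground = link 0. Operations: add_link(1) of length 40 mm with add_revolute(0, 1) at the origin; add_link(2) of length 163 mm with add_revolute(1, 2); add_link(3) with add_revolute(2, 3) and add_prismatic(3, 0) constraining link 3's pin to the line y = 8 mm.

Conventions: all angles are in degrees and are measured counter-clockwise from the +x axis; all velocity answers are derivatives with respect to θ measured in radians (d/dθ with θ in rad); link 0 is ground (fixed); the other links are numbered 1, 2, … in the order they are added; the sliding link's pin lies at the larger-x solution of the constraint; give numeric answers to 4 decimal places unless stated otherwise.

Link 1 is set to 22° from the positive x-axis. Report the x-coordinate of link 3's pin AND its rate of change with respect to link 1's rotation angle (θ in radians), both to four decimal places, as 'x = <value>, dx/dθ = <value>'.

geometry: r = 40 mm, L = 163 mm, e = 8 mm
crank pin P = (r cos θ, r sin θ) = (37.087354, 14.984264)
h = r sin θ − e = 14.984264 − 8 = 6.984264
x = r cos θ + √(L² − h²) = 37.087354 + 162.850300 = 199.937654
dx/dθ = −r sin θ − h·r cos θ/√(L² − h²) (θ in radians; h = 6.984264) = -16.574853

x = 199.9377, dx/dθ = -16.5749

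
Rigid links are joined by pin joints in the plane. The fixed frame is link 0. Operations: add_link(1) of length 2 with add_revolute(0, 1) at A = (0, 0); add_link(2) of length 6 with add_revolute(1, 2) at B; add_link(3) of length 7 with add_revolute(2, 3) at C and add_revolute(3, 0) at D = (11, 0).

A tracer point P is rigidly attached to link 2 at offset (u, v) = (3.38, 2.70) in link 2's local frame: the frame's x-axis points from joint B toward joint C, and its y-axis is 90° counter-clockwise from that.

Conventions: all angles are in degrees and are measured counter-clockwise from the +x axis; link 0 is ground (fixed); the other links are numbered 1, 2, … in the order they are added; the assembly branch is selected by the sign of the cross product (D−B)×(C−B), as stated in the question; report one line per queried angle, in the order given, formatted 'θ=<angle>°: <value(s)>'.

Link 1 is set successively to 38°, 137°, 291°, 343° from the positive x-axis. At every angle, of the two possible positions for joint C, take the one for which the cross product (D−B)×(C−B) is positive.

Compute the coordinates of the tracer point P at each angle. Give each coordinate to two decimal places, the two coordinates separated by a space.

A=(0,0), D=(11.00,0)
θ=38°: B = A + 2.00·(cos38°, sin38°) = (1.5760, 1.2313)
θ=38°: |BD| = 9.5041
θ=38°: circle(B,6.00) ∩ circle(D,7.00): a=4.0681, h=4.4103
θ=38°:   candidates: C₊=(6.1812,5.0774) cross=41.915; C₋=(5.0385,-3.6688) cross=-41.915
θ=38°:   branch + wants cross > 0 → take C=(6.1812,5.0774) (cross=41.915)
θ=38°: ex = (C−B)/|BC| = (0.7675,0.6410); ey = (-0.6410,0.7675)
θ=38°: P = B + 3.38·ex + 2.70·ey = (2.4396,5.4703)
θ=137°: B = A + 2.00·(cos137°, sin137°) = (-1.4627, 1.3640)
θ=137°: |BD| = 12.5371
θ=137°: circle(B,6.00) ∩ circle(D,7.00): a=5.7501, h=1.7136
θ=137°:   candidates: C₊=(4.4397,2.4418) cross=21.483; C₋=(4.0668,-0.9650) cross=-21.483
θ=137°:   branch + wants cross > 0 → take C=(4.4397,2.4418) (cross=21.483)
θ=137°: ex = (C−B)/|BC| = (0.9837,0.1796); ey = (-0.1796,0.9837)
θ=137°: P = B + 3.38·ex + 2.70·ey = (1.3773,4.6272)
θ=291°: B = A + 2.00·(cos291°, sin291°) = (0.7167, -1.8672)
θ=291°: |BD| = 10.4514
θ=291°: circle(B,6.00) ∩ circle(D,7.00): a=4.6038, h=3.8478
θ=291°:   candidates: C₊=(4.5590,2.7412) cross=40.214; C₋=(5.9339,-4.8305) cross=-40.214
θ=291°:   branch + wants cross > 0 → take C=(4.5590,2.7412) (cross=40.214)
θ=291°: ex = (C−B)/|BC| = (0.6404,0.7681); ey = (-0.7681,0.6404)
θ=291°: P = B + 3.38·ex + 2.70·ey = (0.8075,2.4579)
θ=343°: B = A + 2.00·(cos343°, sin343°) = (1.9126, -0.5847)
θ=343°: |BD| = 9.1062
θ=343°: circle(B,6.00) ∩ circle(D,7.00): a=3.8393, h=4.6108
θ=343°:   candidates: C₊=(5.4479,4.2631) cross=41.987; C₋=(6.0401,-4.9395) cross=-41.987
θ=343°:   branch + wants cross > 0 → take C=(5.4479,4.2631) (cross=41.987)
θ=343°: ex = (C−B)/|BC| = (0.5892,0.8080); ey = (-0.8080,0.5892)
θ=343°: P = B + 3.38·ex + 2.70·ey = (1.7226,3.7371)

θ=38°: 2.44 5.47
θ=137°: 1.38 4.63
θ=291°: 0.81 2.46
θ=343°: 1.72 3.74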